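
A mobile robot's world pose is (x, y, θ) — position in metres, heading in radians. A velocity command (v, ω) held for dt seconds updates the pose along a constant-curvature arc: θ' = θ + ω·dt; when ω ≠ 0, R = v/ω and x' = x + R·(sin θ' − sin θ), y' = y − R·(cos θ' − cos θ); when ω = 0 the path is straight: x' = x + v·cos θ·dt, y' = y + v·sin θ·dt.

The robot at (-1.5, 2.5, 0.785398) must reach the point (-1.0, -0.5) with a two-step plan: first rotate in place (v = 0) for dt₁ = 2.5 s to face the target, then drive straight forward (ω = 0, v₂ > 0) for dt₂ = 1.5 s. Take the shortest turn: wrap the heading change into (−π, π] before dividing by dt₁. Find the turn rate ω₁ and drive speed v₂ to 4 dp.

heading to target = atan2(-0.5−2.5, -1−-1.5) = -1.4056
Δθ = wrap(-1.4056 − 0.7854) = -2.1910; ω₁ = Δθ/dt₁ = -0.8764
distance = √((-1−-1.5)² + (-0.5−2.5)²) = 3.0414; v₂ = distance/dt₂ = 2.0276

ω₁ = -0.8764, v₂ = 2.0276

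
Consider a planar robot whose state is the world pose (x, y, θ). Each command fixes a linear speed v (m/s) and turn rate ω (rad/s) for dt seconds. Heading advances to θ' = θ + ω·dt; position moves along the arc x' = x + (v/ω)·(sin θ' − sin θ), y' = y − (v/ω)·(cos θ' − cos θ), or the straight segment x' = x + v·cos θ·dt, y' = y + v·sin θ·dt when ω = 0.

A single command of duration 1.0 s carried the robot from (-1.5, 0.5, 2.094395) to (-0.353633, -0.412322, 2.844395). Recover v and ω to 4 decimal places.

v = -1.5000, ω = 0.7500

Δθ = 2.844395 − 2.094395 = 0.750000
ω = Δθ/dt = 0.750000/1.0 = 0.7500
R = Δx/(sin θ' − sin θ) = -2.0000
v = R·ω = -2.0000·0.7500 = -1.5000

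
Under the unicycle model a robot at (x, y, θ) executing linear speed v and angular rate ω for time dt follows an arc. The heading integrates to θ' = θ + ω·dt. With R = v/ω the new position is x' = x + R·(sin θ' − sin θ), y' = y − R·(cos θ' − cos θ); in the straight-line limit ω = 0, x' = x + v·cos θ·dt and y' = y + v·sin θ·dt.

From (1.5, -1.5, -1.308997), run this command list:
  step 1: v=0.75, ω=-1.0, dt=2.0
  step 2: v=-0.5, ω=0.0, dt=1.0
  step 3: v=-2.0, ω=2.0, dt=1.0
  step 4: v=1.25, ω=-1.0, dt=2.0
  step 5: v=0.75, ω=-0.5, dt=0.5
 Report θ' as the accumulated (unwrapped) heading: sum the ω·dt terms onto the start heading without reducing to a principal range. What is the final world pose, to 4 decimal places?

(0.5023, -2.7203, -3.5590)

step 1: θ'=-3.3090 (R=-0.7500) → pose (0.6506, -2.4336, -3.3090)
step 2: θ'=-3.3090 (straight) → pose (1.1436, -2.5169, -3.3090)
step 3: θ'=-1.3090 (R=-1.0000) → pose (2.2761, -1.2721, -1.3090)
step 4: θ'=-3.3090 (R=-1.2500) → pose (0.8605, -2.8282, -3.3090)
step 5: θ'=-3.5590 (R=-1.5000) → pose (0.5023, -2.7203, -3.5590)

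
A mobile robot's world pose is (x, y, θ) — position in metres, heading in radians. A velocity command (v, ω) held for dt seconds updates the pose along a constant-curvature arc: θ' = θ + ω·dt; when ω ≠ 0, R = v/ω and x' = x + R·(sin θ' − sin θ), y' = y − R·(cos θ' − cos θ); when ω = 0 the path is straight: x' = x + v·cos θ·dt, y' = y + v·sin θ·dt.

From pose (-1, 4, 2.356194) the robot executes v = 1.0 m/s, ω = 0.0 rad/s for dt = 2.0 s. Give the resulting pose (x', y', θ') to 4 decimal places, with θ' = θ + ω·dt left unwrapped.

(-2.4142, 5.4142, 2.3562)

θ' = 2.3562 + 0.0·2.0 = 2.3562
ω = 0 → straight: x' = -1 + 1.0·cos(2.3562)·2.0 = -2.4142
y' = 4 + 1.0·sin(2.3562)·2.0 = 5.4142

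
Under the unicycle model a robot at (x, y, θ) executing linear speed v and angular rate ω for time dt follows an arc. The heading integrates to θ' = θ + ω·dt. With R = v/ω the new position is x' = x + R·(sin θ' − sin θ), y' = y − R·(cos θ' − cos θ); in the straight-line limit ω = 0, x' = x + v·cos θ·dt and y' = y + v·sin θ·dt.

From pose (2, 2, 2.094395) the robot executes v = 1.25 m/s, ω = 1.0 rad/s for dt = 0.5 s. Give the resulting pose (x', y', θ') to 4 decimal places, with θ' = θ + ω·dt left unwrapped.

(1.5678, 2.4425, 2.5944)

θ' = 2.0944 + 1.0·0.5 = 2.5944
R = v/ω = 1.25/1.0 = 1.2500
x' = 2 + 1.2500·(sin 2.5944 − sin 2.0944) = 1.5678
y' = 2 − 1.2500·(cos 2.5944 − cos 2.0944) = 2.4425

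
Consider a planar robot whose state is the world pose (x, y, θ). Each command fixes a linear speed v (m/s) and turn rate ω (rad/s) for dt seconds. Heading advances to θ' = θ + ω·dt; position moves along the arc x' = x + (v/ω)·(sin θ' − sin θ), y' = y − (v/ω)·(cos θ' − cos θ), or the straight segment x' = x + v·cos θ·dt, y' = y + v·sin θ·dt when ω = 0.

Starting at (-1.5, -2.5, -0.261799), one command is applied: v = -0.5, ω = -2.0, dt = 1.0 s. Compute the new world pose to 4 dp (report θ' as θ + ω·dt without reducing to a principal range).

θ' = -0.2618 + -2.0·1.0 = -2.2618
R = v/ω = -0.5/-2.0 = 0.2500
x' = -1.5 + 0.2500·(sin -2.2618 − sin -0.2618) = -1.6279
y' = -2.5 − 0.2500·(cos -2.2618 − cos -0.2618) = -2.0992

(-1.6279, -2.0992, -2.2618)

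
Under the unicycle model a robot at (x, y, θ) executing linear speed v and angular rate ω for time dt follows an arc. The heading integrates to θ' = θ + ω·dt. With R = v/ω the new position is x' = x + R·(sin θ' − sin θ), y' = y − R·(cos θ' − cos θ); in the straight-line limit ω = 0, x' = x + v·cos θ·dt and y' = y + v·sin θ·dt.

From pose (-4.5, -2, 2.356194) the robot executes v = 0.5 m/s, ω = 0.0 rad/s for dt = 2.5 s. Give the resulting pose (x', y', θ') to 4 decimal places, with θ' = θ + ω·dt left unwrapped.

θ' = 2.3562 + 0.0·2.5 = 2.3562
ω = 0 → straight: x' = -4.5 + 0.5·cos(2.3562)·2.5 = -5.3839
y' = -2 + 0.5·sin(2.3562)·2.5 = -1.1161

(-5.3839, -1.1161, 2.3562)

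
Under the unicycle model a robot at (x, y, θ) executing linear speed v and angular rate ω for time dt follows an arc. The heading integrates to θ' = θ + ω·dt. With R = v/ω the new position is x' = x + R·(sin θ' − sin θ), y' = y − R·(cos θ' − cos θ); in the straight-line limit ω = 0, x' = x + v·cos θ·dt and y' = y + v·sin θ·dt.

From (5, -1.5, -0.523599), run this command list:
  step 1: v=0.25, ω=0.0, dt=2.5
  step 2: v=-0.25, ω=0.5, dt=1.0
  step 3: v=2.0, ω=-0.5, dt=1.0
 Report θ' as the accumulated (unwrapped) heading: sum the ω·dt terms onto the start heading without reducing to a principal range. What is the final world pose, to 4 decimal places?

step 1: θ'=-0.5236 (straight) → pose (5.5413, -1.8125, -0.5236)
step 2: θ'=-0.0236 (R=-0.5000) → pose (5.3031, -1.7457, -0.0236)
step 3: θ'=-0.5236 (R=-4.0000) → pose (7.2087, -2.2804, -0.5236)

(7.2087, -2.2804, -0.5236)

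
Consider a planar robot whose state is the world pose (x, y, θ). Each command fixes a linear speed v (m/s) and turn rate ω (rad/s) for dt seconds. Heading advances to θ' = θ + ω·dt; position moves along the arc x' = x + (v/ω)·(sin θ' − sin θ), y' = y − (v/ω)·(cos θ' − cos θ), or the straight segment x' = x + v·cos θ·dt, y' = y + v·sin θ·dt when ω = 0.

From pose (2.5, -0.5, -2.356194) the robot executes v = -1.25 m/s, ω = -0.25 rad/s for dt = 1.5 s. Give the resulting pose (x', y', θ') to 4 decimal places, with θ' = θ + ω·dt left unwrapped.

(4.0407, 0.5493, -2.7312)

θ' = -2.3562 + -0.25·1.5 = -2.7312
R = v/ω = -1.25/-0.25 = 5.0000
x' = 2.5 + 5.0000·(sin -2.7312 − sin -2.3562) = 4.0407
y' = -0.5 − 5.0000·(cos -2.7312 − cos -2.3562) = 0.5493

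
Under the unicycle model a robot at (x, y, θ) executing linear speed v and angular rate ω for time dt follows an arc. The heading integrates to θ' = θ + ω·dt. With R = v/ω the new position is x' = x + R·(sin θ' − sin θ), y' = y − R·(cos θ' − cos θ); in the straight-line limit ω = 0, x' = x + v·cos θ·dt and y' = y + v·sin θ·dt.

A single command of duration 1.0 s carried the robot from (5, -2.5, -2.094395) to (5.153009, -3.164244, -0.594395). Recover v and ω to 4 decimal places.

v = 0.7500, ω = 1.5000

Δθ = -0.594395 − -2.094395 = 1.500000
ω = Δθ/dt = 1.500000/1.0 = 1.5000
R = −Δy/(cos θ' − cos θ) = 0.5000
v = R·ω = 0.5000·1.5000 = 0.7500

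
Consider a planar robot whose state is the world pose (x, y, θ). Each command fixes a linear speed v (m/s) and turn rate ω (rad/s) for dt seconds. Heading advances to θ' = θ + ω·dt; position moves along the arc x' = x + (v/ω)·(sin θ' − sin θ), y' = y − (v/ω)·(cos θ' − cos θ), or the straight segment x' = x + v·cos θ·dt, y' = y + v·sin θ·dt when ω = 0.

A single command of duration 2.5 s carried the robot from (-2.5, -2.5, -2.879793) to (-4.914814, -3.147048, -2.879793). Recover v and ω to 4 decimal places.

v = 1.0000, ω = 0.0000

Δθ = -2.879793 − -2.879793 = 0.000000
ω = Δθ/dt = 0.000000/2.5 = 0.0000
ω = 0 → v = (Δx·cos θ + Δy·sin θ)/dt = 1.0000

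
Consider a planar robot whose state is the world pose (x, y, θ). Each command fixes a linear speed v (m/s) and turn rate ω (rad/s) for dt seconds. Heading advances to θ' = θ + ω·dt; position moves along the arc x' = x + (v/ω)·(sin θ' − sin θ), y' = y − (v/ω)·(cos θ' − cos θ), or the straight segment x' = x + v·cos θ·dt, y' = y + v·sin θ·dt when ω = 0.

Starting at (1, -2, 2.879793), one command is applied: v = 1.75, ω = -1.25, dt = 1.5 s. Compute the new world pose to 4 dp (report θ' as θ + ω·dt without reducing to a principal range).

(0.1807, 0.1031, 1.0048)

θ' = 2.8798 + -1.25·1.5 = 1.0048
R = v/ω = 1.75/-1.25 = -1.4000
x' = 1 + -1.4000·(sin 1.0048 − sin 2.8798) = 0.1807
y' = -2 − -1.4000·(cos 1.0048 − cos 2.8798) = 0.1031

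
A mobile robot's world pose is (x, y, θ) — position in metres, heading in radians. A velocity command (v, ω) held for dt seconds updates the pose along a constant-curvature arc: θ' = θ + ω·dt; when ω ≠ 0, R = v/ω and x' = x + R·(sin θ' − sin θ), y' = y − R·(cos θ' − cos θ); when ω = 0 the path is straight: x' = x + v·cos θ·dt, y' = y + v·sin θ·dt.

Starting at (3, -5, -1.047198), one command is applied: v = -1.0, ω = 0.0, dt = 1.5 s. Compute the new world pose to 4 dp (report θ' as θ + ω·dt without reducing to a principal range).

(2.2500, -3.7010, -1.0472)

θ' = -1.0472 + 0.0·1.5 = -1.0472
ω = 0 → straight: x' = 3 + -1.0·cos(-1.0472)·1.5 = 2.2500
y' = -5 + -1.0·sin(-1.0472)·1.5 = -3.7010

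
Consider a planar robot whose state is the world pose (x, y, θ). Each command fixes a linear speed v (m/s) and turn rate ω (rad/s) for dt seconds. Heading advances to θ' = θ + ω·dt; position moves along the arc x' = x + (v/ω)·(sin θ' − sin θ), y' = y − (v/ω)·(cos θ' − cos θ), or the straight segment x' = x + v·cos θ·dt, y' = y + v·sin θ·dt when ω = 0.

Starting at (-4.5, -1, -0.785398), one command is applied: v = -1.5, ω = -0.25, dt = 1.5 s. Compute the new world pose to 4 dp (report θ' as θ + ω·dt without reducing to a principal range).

θ' = -0.7854 + -0.25·1.5 = -1.1604
R = v/ω = -1.5/-0.25 = 6.0000
x' = -4.5 + 6.0000·(sin -1.1604 − sin -0.7854) = -5.7591
y' = -1 − 6.0000·(cos -1.1604 − cos -0.7854) = 0.8488

(-5.7591, 0.8488, -1.1604)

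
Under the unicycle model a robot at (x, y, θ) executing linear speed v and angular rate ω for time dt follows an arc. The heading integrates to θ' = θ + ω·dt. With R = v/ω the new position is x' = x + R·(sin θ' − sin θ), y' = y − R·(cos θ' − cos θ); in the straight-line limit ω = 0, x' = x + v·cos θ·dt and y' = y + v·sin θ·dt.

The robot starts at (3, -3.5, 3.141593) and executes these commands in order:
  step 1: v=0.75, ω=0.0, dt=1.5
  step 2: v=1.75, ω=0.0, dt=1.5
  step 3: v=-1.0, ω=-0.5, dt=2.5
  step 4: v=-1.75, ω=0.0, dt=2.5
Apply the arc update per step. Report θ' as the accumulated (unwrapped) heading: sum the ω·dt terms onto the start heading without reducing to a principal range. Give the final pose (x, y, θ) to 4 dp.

(2.5275, -9.0212, 1.8916)

step 1: θ'=3.1416 (straight) → pose (1.8750, -3.5000, 3.1416)
step 2: θ'=3.1416 (straight) → pose (-0.7500, -3.5000, 3.1416)
step 3: θ'=1.8916 (R=2.0000) → pose (1.1480, -4.8694, 1.8916)
step 4: θ'=1.8916 (straight) → pose (2.5275, -9.0212, 1.8916)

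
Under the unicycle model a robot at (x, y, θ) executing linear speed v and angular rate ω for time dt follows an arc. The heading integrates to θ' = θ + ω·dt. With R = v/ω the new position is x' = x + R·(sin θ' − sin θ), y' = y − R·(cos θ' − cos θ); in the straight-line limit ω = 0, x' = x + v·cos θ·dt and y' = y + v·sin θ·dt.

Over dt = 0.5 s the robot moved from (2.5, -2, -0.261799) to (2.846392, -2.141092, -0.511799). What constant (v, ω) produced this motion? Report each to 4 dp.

v = 0.7500, ω = -0.5000

Δθ = -0.511799 − -0.261799 = -0.250000
ω = Δθ/dt = -0.250000/0.5 = -0.5000
R = Δx/(sin θ' − sin θ) = -1.5000
v = R·ω = -1.5000·-0.5000 = 0.7500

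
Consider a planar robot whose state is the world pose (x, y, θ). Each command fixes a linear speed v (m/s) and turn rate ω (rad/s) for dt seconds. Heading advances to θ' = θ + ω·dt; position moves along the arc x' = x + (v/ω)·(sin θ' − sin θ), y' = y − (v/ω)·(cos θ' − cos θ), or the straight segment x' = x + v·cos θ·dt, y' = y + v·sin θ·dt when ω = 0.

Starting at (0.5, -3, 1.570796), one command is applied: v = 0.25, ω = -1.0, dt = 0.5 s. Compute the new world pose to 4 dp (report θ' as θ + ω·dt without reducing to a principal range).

θ' = 1.5708 + -1.0·0.5 = 1.0708
R = v/ω = 0.25/-1.0 = -0.2500
x' = 0.5 + -0.2500·(sin 1.0708 − sin 1.5708) = 0.5306
y' = -3 − -0.2500·(cos 1.0708 − cos 1.5708) = -2.8801

(0.5306, -2.8801, 1.0708)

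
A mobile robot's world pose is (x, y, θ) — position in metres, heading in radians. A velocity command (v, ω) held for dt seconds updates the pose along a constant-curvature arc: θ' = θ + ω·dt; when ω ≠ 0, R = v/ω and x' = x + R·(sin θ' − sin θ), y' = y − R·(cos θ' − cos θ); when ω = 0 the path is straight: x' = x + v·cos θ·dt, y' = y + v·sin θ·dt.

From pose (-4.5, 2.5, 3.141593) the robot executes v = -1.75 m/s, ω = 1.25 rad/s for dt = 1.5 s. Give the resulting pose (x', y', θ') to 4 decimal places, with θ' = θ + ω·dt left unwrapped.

(-3.1643, 4.3193, 5.0166)

θ' = 3.1416 + 1.25·1.5 = 5.0166
R = v/ω = -1.75/1.25 = -1.4000
x' = -4.5 + -1.4000·(sin 5.0166 − sin 3.1416) = -3.1643
y' = 2.5 − -1.4000·(cos 5.0166 − cos 3.1416) = 4.3193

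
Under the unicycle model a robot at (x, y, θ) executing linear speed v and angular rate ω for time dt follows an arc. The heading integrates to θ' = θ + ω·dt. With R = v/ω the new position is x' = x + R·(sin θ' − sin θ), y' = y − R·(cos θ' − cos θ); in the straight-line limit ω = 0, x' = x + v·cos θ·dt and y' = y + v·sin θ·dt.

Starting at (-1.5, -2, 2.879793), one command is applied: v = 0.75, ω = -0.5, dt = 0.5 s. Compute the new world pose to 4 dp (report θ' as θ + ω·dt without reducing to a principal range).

(-1.8464, -1.8589, 2.6298)

θ' = 2.8798 + -0.5·0.5 = 2.6298
R = v/ω = 0.75/-0.5 = -1.5000
x' = -1.5 + -1.5000·(sin 2.6298 − sin 2.8798) = -1.8464
y' = -2 − -1.5000·(cos 2.6298 − cos 2.8798) = -1.8589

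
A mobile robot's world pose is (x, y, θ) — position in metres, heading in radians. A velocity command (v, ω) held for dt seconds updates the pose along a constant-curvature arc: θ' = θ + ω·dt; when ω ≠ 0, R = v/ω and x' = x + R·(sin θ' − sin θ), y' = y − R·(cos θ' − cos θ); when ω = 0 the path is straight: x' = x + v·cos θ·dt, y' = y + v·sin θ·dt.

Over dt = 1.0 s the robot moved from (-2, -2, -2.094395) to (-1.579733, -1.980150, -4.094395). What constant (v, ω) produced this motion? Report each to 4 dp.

Δθ = -4.094395 − -2.094395 = -2.000000
ω = Δθ/dt = -2.000000/1.0 = -2.0000
R = Δx/(sin θ' − sin θ) = 0.2500
v = R·ω = 0.2500·-2.0000 = -0.5000

v = -0.5000, ω = -2.0000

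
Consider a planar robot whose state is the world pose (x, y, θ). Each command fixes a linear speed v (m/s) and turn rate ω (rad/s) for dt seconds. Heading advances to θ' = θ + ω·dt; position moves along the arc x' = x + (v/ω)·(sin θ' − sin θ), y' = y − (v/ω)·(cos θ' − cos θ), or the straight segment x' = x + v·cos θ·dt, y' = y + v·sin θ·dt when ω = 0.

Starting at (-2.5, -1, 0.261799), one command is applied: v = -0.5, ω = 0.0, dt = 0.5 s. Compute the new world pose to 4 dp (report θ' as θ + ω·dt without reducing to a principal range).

(-2.7415, -1.0647, 0.2618)

θ' = 0.2618 + 0.0·0.5 = 0.2618
ω = 0 → straight: x' = -2.5 + -0.5·cos(0.2618)·0.5 = -2.7415
y' = -1 + -0.5·sin(0.2618)·0.5 = -1.0647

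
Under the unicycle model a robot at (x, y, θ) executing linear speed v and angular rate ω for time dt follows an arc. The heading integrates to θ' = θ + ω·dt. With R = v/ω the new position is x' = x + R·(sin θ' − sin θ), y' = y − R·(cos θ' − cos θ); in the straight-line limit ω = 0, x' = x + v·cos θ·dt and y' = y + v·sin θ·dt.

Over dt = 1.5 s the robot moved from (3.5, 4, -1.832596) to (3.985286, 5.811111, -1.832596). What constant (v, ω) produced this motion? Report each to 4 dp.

Δθ = -1.832596 − -1.832596 = 0.000000
ω = Δθ/dt = 0.000000/1.5 = 0.0000
ω = 0 → v = (Δx·cos θ + Δy·sin θ)/dt = -1.2500

v = -1.2500, ω = 0.0000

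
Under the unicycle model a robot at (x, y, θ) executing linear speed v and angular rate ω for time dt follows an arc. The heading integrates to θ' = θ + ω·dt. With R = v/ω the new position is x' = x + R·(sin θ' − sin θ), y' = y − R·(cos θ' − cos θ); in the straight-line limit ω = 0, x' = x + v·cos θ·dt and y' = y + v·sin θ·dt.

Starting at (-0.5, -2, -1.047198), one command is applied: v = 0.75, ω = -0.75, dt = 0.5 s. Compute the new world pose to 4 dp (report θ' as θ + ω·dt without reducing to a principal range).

θ' = -1.0472 + -0.75·0.5 = -1.4222
R = v/ω = 0.75/-0.75 = -1.0000
x' = -0.5 + -1.0000·(sin -1.4222 − sin -1.0472) = -0.3770
y' = -2 − -1.0000·(cos -1.4222 − cos -1.0472) = -2.3519

(-0.3770, -2.3519, -1.4222)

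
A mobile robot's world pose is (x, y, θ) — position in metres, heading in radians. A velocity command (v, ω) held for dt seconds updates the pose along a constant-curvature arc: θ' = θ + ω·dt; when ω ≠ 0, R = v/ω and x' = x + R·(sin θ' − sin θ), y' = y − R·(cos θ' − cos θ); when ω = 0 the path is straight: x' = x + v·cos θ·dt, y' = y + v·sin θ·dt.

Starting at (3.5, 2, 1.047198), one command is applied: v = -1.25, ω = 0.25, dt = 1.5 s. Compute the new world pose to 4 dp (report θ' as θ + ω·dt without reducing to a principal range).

(2.8852, 0.2403, 1.4222)

θ' = 1.0472 + 0.25·1.5 = 1.4222
R = v/ω = -1.25/0.25 = -5.0000
x' = 3.5 + -5.0000·(sin 1.4222 − sin 1.0472) = 2.8852
y' = 2 − -5.0000·(cos 1.4222 − cos 1.0472) = 0.2403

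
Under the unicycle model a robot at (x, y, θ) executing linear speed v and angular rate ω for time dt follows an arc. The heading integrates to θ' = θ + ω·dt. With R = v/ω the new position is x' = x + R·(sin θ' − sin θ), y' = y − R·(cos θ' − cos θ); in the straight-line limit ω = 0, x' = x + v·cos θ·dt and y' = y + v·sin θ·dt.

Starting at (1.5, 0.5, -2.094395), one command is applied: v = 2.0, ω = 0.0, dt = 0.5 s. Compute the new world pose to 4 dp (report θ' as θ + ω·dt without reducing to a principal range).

(1.0000, -0.3660, -2.0944)

θ' = -2.0944 + 0.0·0.5 = -2.0944
ω = 0 → straight: x' = 1.5 + 2.0·cos(-2.0944)·0.5 = 1.0000
y' = 0.5 + 2.0·sin(-2.0944)·0.5 = -0.3660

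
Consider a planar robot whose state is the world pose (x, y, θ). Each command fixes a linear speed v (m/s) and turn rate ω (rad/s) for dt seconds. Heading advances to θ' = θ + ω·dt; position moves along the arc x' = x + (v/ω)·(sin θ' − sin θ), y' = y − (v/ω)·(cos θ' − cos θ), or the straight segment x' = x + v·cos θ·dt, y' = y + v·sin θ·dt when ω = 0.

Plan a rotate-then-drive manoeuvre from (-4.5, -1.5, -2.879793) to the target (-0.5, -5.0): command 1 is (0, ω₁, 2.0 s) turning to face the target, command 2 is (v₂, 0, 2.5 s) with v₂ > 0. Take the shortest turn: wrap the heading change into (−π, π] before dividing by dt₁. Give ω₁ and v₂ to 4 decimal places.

heading to target = atan2(-5−-1.5, -0.5−-4.5) = -0.7188
Δθ = wrap(-0.7188 − -2.8798) = 2.1610; ω₁ = Δθ/dt₁ = 1.0805
distance = √((-0.5−-4.5)² + (-5−-1.5)²) = 5.3151; v₂ = distance/dt₂ = 2.1260

ω₁ = 1.0805, v₂ = 2.1260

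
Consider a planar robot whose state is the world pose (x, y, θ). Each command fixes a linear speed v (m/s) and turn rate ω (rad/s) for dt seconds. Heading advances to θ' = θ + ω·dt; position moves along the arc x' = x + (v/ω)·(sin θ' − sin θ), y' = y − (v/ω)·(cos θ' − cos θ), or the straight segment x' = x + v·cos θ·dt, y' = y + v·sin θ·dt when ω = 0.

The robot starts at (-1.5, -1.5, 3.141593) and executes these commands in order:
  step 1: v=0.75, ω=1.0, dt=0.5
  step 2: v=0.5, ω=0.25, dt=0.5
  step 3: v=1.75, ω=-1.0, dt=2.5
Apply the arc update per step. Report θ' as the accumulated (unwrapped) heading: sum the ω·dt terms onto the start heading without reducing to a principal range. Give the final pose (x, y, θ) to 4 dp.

(-4.7645, 0.2183, 1.2666)

step 1: θ'=3.6416 (R=0.7500) → pose (-1.8596, -1.5918, 3.6416)
step 2: θ'=3.7666 (R=2.0000) → pose (-2.0709, -1.7251, 3.7666)
step 3: θ'=1.2666 (R=-1.7500) → pose (-4.7645, 0.2183, 1.2666)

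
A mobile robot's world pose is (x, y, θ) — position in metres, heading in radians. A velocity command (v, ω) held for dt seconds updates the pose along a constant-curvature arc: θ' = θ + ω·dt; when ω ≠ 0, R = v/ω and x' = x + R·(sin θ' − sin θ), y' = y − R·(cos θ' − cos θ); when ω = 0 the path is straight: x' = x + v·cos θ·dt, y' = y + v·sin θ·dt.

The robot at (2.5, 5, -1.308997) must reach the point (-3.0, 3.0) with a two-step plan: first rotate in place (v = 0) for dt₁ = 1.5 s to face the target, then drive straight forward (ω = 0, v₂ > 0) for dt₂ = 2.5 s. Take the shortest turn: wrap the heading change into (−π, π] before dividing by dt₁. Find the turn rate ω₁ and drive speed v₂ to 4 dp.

heading to target = atan2(3−5, -3−2.5) = -2.7928
Δθ = wrap(-2.7928 − -1.3090) = -1.4838; ω₁ = Δθ/dt₁ = -0.9892
distance = √((-3−2.5)² + (3−5)²) = 5.8523; v₂ = distance/dt₂ = 2.3409

ω₁ = -0.9892, v₂ = 2.3409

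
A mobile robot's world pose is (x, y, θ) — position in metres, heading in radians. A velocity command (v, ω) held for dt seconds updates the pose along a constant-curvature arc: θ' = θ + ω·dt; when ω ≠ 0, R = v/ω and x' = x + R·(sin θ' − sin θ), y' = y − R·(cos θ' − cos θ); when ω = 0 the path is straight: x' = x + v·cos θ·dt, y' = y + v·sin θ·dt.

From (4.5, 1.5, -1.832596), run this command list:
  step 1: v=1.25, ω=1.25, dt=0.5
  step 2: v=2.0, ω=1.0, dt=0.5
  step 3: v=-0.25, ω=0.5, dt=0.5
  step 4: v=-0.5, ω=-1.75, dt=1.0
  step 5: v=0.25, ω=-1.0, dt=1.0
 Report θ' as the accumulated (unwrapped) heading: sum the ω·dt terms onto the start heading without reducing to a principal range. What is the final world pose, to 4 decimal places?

(4.6756, 0.4706, -3.2076)

step 1: θ'=-1.2076 (R=1.0000) → pose (4.5312, 0.8859, -1.2076)
step 2: θ'=-0.7076 (R=2.0000) → pose (5.1007, 0.0766, -0.7076)
step 3: θ'=-0.4576 (R=-0.5000) → pose (4.9966, 0.1452, -0.4576)
step 4: θ'=-2.2076 (R=0.2857) → pose (4.8931, 0.5714, -2.2076)
step 5: θ'=-3.2076 (R=-0.2500) → pose (4.6756, 0.4706, -3.2076)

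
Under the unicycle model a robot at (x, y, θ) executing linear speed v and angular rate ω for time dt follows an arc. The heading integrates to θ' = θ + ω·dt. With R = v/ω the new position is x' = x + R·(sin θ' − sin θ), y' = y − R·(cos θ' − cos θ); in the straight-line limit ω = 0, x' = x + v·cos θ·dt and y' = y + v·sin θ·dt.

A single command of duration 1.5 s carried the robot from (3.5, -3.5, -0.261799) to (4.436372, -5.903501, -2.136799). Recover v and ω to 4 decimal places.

v = 2.0000, ω = -1.2500

Δθ = -2.136799 − -0.261799 = -1.875000
ω = Δθ/dt = -1.875000/1.5 = -1.2500
R = −Δy/(cos θ' − cos θ) = -1.6000
v = R·ω = -1.6000·-1.2500 = 2.0000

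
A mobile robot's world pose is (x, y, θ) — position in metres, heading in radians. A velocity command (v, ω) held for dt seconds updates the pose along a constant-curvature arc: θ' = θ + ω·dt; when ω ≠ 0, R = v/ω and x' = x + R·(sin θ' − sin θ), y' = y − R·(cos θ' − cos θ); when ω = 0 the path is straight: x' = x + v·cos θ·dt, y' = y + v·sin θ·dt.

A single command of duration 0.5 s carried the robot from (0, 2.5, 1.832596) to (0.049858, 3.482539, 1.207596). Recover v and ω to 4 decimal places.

Δθ = 1.207596 − 1.832596 = -0.625000
ω = Δθ/dt = -0.625000/0.5 = -1.2500
R = −Δy/(cos θ' − cos θ) = -1.6000
v = R·ω = -1.6000·-1.2500 = 2.0000

v = 2.0000, ω = -1.2500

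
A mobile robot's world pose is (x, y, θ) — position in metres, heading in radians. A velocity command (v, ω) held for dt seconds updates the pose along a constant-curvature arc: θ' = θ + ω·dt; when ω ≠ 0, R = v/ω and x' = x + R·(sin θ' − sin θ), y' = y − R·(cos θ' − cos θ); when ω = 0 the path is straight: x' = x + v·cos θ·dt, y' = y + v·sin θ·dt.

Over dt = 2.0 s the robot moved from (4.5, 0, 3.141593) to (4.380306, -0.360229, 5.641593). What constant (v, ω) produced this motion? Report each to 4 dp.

v = 0.2500, ω = 1.2500

Δθ = 5.641593 − 3.141593 = 2.500000
ω = Δθ/dt = 2.500000/2.0 = 1.2500
R = −Δy/(cos θ' − cos θ) = 0.2000
v = R·ω = 0.2000·1.2500 = 0.2500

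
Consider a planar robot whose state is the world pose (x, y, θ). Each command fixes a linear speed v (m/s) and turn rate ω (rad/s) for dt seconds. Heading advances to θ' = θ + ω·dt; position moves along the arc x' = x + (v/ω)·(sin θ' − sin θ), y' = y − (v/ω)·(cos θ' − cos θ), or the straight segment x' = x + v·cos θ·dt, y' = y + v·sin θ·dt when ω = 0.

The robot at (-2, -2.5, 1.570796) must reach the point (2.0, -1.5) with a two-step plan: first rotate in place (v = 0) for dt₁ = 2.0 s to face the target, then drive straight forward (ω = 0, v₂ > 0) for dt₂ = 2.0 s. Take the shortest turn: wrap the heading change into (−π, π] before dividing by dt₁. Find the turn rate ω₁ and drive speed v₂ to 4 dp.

heading to target = atan2(-1.5−-2.5, 2−-2) = 0.2450
Δθ = wrap(0.2450 − 1.5708) = -1.3258; ω₁ = Δθ/dt₁ = -0.6629
distance = √((2−-2)² + (-1.5−-2.5)²) = 4.1231; v₂ = distance/dt₂ = 2.0616

ω₁ = -0.6629, v₂ = 2.0616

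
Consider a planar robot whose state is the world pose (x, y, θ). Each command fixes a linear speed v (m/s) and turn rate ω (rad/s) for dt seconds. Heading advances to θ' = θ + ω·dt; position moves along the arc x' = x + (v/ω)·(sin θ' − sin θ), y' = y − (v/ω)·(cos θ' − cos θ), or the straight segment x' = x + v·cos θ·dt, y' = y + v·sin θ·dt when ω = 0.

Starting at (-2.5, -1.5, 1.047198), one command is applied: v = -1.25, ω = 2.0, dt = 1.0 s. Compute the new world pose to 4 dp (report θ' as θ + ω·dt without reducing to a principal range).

(-2.0176, -2.4347, 3.0472)

θ' = 1.0472 + 2.0·1.0 = 3.0472
R = v/ω = -1.25/2.0 = -0.6250
x' = -2.5 + -0.6250·(sin 3.0472 − sin 1.0472) = -2.0176
y' = -1.5 − -0.6250·(cos 3.0472 − cos 1.0472) = -2.4347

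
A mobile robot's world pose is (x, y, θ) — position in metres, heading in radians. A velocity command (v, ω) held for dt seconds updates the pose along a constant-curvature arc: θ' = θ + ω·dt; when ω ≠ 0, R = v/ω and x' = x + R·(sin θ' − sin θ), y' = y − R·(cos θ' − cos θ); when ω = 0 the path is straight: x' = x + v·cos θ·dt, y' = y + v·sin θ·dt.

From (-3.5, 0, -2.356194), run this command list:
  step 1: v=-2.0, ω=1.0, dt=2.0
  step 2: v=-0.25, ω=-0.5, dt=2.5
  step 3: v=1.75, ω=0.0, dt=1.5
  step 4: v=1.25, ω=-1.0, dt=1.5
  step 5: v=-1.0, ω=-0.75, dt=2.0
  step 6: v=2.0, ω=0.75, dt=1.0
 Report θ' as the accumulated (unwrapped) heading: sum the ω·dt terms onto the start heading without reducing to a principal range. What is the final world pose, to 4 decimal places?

step 1: θ'=-0.3562 (R=-2.0000) → pose (-4.2168, 3.2887, -0.3562)
step 2: θ'=-1.6062 (R=0.5000) → pose (-4.5421, 3.7750, -1.6062)
step 3: θ'=-1.6062 (straight) → pose (-4.6350, 1.1516, -1.6062)
step 4: θ'=-3.1062 (R=-1.2500) → pose (-5.8400, -0.0533, -3.1062)
step 5: θ'=-4.6062 (R=1.3333) → pose (-4.4670, -1.2445, -4.6062)
step 6: θ'=-3.8562 (R=2.6667) → pose (-5.3711, 0.4871, -3.8562)

(-5.3711, 0.4871, -3.8562)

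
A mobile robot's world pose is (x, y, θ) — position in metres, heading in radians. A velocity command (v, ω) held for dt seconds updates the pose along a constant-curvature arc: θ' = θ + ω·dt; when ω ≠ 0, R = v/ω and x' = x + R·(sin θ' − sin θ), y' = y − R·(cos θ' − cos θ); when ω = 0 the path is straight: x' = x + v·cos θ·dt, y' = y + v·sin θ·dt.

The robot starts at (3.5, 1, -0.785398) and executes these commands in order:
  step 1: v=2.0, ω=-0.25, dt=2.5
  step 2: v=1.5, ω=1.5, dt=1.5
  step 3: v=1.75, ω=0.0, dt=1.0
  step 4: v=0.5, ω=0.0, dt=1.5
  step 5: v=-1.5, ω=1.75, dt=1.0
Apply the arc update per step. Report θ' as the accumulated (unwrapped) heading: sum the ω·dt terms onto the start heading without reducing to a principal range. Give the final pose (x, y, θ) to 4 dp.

(9.3300, -3.3285, 2.5896)

step 1: θ'=-1.4104 (R=-8.0000) → pose (5.7405, -3.3792, -1.4104)
step 2: θ'=0.8396 (R=1.0000) → pose (7.4720, -3.8872, 0.8396)
step 3: θ'=0.8396 (straight) → pose (8.6406, -2.5846, 0.8396)
step 4: θ'=0.8396 (straight) → pose (9.1414, -2.0263, 0.8396)
step 5: θ'=2.5896 (R=-0.8571) → pose (9.3300, -3.3285, 2.5896)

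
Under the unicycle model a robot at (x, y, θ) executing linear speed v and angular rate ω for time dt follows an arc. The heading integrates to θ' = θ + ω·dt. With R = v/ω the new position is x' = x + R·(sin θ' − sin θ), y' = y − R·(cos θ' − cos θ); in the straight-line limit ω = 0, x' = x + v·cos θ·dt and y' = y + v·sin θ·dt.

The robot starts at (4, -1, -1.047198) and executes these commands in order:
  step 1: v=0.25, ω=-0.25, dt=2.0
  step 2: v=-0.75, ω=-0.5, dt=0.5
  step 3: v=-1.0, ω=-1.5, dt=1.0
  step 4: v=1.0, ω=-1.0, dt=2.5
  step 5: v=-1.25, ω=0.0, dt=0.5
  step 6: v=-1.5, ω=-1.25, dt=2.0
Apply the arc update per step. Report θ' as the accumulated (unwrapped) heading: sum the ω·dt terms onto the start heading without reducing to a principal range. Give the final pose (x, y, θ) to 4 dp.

(2.4152, 2.5605, -8.2972)

step 1: θ'=-1.5472 (R=-1.0000) → pose (4.1337, -1.4764, -1.5472)
step 2: θ'=-1.7972 (R=1.5000) → pose (4.1716, -1.1043, -1.7972)
step 3: θ'=-3.2972 (R=0.6667) → pose (4.9245, -0.5953, -3.2972)
step 4: θ'=-5.7972 (R=-1.0000) → pose (4.6124, 1.2768, -5.7972)
step 5: θ'=-5.7972 (straight) → pose (4.0598, 0.9849, -5.7972)
step 6: θ'=-8.2972 (R=1.2000) → pose (2.4152, 2.5605, -8.2972)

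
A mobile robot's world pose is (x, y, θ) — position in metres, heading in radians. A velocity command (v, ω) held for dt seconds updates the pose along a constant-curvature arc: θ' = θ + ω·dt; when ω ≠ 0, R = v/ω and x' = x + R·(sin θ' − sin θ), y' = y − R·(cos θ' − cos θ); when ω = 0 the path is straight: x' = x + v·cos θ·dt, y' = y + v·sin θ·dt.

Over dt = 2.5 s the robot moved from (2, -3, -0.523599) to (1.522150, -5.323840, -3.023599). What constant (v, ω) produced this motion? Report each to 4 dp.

v = 1.2500, ω = -1.0000

Δθ = -3.023599 − -0.523599 = -2.500000
ω = Δθ/dt = -2.500000/2.5 = -1.0000
R = −Δy/(cos θ' − cos θ) = -1.2500
v = R·ω = -1.2500·-1.0000 = 1.2500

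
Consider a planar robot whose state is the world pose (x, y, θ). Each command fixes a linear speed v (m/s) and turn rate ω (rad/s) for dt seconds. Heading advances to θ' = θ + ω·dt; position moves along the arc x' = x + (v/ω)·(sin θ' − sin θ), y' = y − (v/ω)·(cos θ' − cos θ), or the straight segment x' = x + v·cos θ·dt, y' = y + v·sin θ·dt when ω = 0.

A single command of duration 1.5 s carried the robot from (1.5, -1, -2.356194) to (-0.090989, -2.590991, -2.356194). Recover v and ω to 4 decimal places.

Δθ = -2.356194 − -2.356194 = 0.000000
ω = Δθ/dt = 0.000000/1.5 = 0.0000
ω = 0 → v = (Δx·cos θ + Δy·sin θ)/dt = 1.5000

v = 1.5000, ω = 0.0000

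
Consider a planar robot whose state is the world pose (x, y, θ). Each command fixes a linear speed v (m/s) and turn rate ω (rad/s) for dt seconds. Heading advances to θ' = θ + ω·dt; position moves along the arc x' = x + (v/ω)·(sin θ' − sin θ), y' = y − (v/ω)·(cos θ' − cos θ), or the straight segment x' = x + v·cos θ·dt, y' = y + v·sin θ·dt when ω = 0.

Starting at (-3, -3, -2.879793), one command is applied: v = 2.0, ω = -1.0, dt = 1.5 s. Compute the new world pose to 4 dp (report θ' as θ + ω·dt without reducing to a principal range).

θ' = -2.8798 + -1.0·1.5 = -4.3798
R = v/ω = 2.0/-1.0 = -2.0000
x' = -3 + -2.0000·(sin -4.3798 − sin -2.8798) = -5.4080
y' = -3 − -2.0000·(cos -4.3798 − cos -2.8798) = -1.7211

(-5.4080, -1.7211, -4.3798)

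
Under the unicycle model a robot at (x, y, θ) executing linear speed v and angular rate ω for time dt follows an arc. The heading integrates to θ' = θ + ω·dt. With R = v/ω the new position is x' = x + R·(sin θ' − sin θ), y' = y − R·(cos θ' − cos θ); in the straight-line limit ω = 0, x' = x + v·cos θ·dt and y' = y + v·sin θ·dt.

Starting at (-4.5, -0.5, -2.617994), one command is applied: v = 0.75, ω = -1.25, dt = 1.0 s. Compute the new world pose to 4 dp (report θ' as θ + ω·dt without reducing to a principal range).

(-5.1985, -0.4289, -3.8680)

θ' = -2.6180 + -1.25·1.0 = -3.8680
R = v/ω = 0.75/-1.25 = -0.6000
x' = -4.5 + -0.6000·(sin -3.8680 − sin -2.6180) = -5.1985
y' = -0.5 − -0.6000·(cos -3.8680 − cos -2.6180) = -0.4289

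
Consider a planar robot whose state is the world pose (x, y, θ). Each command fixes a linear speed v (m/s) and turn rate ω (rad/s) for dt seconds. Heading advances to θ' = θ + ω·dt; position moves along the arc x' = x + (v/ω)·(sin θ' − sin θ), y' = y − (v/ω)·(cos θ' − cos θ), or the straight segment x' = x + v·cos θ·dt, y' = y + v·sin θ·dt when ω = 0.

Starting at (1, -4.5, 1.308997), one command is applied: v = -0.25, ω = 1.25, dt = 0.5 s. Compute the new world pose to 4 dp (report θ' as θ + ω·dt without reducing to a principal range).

(1.0062, -4.6228, 1.9340)

θ' = 1.3090 + 1.25·0.5 = 1.9340
R = v/ω = -0.25/1.25 = -0.2000
x' = 1 + -0.2000·(sin 1.9340 − sin 1.3090) = 1.0062
y' = -4.5 − -0.2000·(cos 1.9340 − cos 1.3090) = -4.6228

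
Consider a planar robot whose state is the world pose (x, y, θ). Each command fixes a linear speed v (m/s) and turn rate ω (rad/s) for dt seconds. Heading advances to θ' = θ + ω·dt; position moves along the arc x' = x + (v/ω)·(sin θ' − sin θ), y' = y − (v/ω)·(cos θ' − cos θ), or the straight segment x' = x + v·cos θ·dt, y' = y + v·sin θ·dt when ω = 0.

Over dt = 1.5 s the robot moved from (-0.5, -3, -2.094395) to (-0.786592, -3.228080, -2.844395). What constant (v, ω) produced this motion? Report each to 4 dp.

v = 0.2500, ω = -0.5000

Δθ = -2.844395 − -2.094395 = -0.750000
ω = Δθ/dt = -0.750000/1.5 = -0.5000
R = Δx/(sin θ' − sin θ) = -0.5000
v = R·ω = -0.5000·-0.5000 = 0.2500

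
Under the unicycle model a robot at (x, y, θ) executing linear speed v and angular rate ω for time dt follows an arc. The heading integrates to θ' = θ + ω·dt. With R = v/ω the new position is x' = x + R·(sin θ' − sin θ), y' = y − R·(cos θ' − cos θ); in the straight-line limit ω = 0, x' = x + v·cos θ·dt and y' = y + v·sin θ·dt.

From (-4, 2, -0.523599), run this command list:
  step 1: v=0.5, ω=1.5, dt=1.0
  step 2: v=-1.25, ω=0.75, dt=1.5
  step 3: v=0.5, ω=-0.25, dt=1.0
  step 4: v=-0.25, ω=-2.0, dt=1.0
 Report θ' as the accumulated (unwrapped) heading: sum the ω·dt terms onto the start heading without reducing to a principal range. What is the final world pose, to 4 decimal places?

(-3.9493, 0.6252, -0.1486)

step 1: θ'=0.9764 (R=0.3333) → pose (-3.5572, 2.1020, 0.9764)
step 2: θ'=2.1014 (R=-1.6667) → pose (-3.6139, 0.3252, 2.1014)
step 3: θ'=1.8514 (R=-2.0000) → pose (-3.8106, 0.7835, 1.8514)
step 4: θ'=-0.1486 (R=0.1250) → pose (-3.9493, 0.6252, -0.1486)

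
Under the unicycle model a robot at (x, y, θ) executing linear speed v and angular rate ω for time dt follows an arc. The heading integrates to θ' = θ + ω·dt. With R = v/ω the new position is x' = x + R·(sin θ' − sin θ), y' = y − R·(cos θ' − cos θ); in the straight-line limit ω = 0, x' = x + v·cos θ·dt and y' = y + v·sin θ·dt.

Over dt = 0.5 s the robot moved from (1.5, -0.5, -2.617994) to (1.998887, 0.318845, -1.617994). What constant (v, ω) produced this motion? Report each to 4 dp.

v = -2.0000, ω = 2.0000

Δθ = -1.617994 − -2.617994 = 1.000000
ω = Δθ/dt = 1.000000/0.5 = 2.0000
R = −Δy/(cos θ' − cos θ) = -1.0000
v = R·ω = -1.0000·2.0000 = -2.0000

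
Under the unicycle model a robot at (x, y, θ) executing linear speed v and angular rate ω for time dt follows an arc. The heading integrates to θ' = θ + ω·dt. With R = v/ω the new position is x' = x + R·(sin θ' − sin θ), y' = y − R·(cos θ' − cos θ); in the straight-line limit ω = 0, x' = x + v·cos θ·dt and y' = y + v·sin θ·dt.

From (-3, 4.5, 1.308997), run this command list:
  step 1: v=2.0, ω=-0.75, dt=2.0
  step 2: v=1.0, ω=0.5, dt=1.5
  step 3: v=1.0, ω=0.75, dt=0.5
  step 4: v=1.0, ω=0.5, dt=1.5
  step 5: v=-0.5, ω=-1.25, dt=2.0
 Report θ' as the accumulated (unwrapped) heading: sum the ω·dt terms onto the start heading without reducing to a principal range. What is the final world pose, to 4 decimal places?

step 1: θ'=-0.1910 (R=-2.6667) → pose (0.0821, 6.4280, -0.1910)
step 2: θ'=0.5590 (R=2.0000) → pose (1.5224, 6.6960, 0.5590)
step 3: θ'=0.9340 (R=1.3333) → pose (1.8873, 7.0336, 0.9340)
step 4: θ'=1.6840 (R=2.0000) → pose (2.2665, 8.4488, 1.6840)
step 5: θ'=-0.8160 (R=0.4000) → pose (1.5777, 8.1295, -0.8160)

(1.5777, 8.1295, -0.8160)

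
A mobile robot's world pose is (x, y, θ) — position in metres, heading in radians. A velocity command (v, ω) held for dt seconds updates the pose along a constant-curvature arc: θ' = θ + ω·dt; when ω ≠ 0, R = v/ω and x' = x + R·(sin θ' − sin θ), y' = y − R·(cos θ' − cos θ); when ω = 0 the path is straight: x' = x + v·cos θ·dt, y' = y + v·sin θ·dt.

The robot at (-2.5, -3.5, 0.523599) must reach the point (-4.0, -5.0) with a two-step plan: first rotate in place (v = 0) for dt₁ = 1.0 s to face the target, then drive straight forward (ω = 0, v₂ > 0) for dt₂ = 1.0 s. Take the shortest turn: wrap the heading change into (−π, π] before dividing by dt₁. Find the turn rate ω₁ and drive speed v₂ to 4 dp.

ω₁ = -2.8798, v₂ = 2.1213

heading to target = atan2(-5−-3.5, -4−-2.5) = -2.3562
Δθ = wrap(-2.3562 − 0.5236) = -2.8798; ω₁ = Δθ/dt₁ = -2.8798
distance = √((-4−-2.5)² + (-5−-3.5)²) = 2.1213; v₂ = distance/dt₂ = 2.1213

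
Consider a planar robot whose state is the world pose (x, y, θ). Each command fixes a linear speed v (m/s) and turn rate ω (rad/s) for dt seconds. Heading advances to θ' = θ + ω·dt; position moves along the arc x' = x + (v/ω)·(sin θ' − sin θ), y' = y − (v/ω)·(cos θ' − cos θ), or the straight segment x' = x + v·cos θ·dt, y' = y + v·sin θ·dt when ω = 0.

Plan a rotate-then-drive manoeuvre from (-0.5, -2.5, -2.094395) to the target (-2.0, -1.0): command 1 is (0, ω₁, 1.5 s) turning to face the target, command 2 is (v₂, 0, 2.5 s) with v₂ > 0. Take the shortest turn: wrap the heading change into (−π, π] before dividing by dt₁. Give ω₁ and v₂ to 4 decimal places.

ω₁ = -1.2217, v₂ = 0.8485

heading to target = atan2(-1−-2.5, -2−-0.5) = 2.3562
Δθ = wrap(2.3562 − -2.0944) = -1.8326; ω₁ = Δθ/dt₁ = -1.2217
distance = √((-2−-0.5)² + (-1−-2.5)²) = 2.1213; v₂ = distance/dt₂ = 0.8485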